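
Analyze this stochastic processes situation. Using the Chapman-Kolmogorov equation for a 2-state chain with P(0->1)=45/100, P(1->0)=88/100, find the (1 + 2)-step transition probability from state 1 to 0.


P^3 = P^1 * P^2
Computing via matrix multiplication of the transition matrix.
Entry (1,0) of P^3 = 0.6854

0.6854


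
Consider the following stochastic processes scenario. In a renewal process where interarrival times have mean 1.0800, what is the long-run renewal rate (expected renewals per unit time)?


Long-run renewal rate = 1/E(X)
= 1/1.0800
= 0.9259

0.9259


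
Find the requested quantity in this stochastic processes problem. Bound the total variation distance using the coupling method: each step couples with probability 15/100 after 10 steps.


TV distance bound <= (1-delta)^n
= (1 - 0.1500)^10
= 0.8500^10
= 0.1969

0.1969


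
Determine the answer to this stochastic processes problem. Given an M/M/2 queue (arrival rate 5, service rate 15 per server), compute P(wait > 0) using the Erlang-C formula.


a = lambda/mu = 0.3333
rho = a/c = 0.1667
Erlang-C formula applied:
C(c,a) = 0.0476

0.0476


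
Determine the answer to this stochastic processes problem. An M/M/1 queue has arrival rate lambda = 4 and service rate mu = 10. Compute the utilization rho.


rho = lambda/mu
= 4/10
= 0.4000

0.4000


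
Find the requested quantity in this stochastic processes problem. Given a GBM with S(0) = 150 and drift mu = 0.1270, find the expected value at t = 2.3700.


E[S(t)] = S(0) * exp(mu * t)
= 150 * exp(0.1270 * 2.3700)
= 150 * 1.3512
= 202.6794

202.6794


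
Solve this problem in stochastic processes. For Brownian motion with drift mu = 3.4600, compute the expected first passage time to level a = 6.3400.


Expected first passage time = a/mu
= 6.3400/3.4600
= 1.8324

1.8324


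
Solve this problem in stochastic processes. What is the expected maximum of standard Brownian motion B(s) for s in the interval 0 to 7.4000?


E(max B(s)) = sqrt(2t/pi)
= sqrt(2*7.4000/pi)
= sqrt(4.7110)
= 2.1705

2.1705


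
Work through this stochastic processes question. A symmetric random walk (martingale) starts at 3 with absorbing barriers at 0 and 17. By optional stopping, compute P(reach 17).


By optional stopping theorem: E(M at tau) = M(0) = 3
P(hit 17)*17 + P(hit 0)*0 = 3
P(hit 17) = (3 - 0)/(17 - 0) = 3/17 = 0.1765

0.1765


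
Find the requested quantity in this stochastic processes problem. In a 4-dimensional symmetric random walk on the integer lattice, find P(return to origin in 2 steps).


P(return in 2 steps) = P(reverse first step) = 1/(2d)
= 1/8
= 0.1250

0.1250


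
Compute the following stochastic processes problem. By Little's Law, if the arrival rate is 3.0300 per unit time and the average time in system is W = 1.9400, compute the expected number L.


Little's Law: L = lambda * W
= 3.0300 * 1.9400
= 5.8782

5.8782


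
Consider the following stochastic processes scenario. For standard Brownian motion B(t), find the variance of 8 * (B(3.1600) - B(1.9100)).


Var(alpha*(B(t)-B(s))) = alpha^2 * (t-s)
= 8^2 * (3.1600 - 1.9100)
= 64 * 1.2500
= 80.0000

80.0000


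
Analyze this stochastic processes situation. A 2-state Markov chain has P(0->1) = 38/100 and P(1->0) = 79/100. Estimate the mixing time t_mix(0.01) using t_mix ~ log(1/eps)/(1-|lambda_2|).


lambda_2 = |1 - p01 - p10| = |1 - 0.3800 - 0.7900| = 0.1700
t_mix ~ log(1/eps)/(1 - |lambda_2|)
= log(100)/(1 - 0.1700) = 4.6052/0.8300
= 5.5484

5.5484


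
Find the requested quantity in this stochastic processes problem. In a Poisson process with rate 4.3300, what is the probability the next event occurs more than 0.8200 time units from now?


P(X > t) = exp(-lambda * t)
= exp(-4.3300 * 0.8200)
= exp(-3.5506) = 0.0287

0.0287


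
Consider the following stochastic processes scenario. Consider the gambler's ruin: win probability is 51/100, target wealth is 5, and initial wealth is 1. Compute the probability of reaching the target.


Gambler's ruin formula:
r = q/p = 0.4900/0.5100 = 0.9608
P(win) = (1 - r^i)/(1 - r^N)
= (1 - 0.9608^1)/(1 - 0.9608^5)
= 0.2163

0.2163


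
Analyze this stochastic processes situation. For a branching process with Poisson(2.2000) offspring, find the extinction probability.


Since mu = 2.2000 > 1, extinction prob q < 1.
Solve s = exp(mu*(s-1)) iteratively.
q = 0.1563

0.1563


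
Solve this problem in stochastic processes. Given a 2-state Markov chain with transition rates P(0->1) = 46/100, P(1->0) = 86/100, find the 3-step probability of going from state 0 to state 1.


Computing P^3 by matrix multiplication.
P = [[0.5400, 0.4600], [0.8600, 0.1400]]
After raising P to the power 3:
P^3(0,1) = 0.3599

0.3599


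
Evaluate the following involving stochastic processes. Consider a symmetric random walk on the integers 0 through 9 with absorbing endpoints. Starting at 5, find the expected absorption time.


For symmetric RW on 0,...,N with absorbing barriers, E(i) = i*(N-i)
E(5) = 5 * 4 = 20

20


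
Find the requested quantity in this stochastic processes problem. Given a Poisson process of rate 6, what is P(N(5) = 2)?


P(N(t)=k) = (lambda*t)^k * exp(-lambda*t) / k!
lambda*t = 30
= 30^2 * exp(-30) / 2!
= 900 * 9.3576e-14 / 2
= 4.2109e-11

4.2109e-11


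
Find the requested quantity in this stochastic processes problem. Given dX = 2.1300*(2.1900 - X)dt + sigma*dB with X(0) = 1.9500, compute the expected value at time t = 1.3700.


E[X(t)] = mu + (X(0) - mu)*exp(-theta*t)
= 2.1900 + (1.9500 - 2.1900)*exp(-2.1300*1.3700)
= 2.1900 + -0.2400 * 0.0540
= 2.1770

2.1770


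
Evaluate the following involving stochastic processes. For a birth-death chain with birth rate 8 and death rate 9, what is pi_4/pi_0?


For birth-death process, pi_n/pi_0 = (lambda/mu)^n
= (8/9)^4
= 0.6243

0.6243


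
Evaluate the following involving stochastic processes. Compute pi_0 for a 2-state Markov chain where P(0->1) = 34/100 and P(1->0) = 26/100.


Stationary distribution: pi_0 = p10/(p01+p10), pi_1 = p01/(p01+p10)
p01 = 0.3400, p10 = 0.2600
pi_0 = 0.4333

0.4333


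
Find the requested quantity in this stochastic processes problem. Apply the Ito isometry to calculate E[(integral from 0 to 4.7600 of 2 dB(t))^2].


By Ito isometry: E[(int f dB)^2] = int f^2 dt
= 2^2 * 4.7600
= 4 * 4.7600 = 19.0400

19.0400


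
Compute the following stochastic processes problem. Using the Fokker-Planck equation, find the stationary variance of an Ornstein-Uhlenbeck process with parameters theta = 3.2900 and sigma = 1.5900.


Stationary variance = sigma^2 / (2*theta)
= 1.5900^2 / (2*3.2900)
= 2.5281 / 6.5800
= 0.3842

0.3842


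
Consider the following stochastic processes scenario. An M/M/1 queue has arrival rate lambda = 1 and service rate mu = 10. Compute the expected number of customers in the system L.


rho = 1/10 = 0.1000
L = rho/(1-rho)
= 0.1000/0.9000
= 0.1111

0.1111


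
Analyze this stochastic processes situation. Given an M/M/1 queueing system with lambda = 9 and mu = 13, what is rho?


rho = lambda/mu
= 9/13
= 0.6923

0.6923


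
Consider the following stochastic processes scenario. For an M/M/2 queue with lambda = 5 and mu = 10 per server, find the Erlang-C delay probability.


a = lambda/mu = 0.5000
rho = a/c = 0.2500
Erlang-C formula applied:
C(c,a) = 0.1000

0.1000


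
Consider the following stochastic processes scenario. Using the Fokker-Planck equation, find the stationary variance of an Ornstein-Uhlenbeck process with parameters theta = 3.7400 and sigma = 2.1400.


Stationary variance = sigma^2 / (2*theta)
= 2.1400^2 / (2*3.7400)
= 4.5796 / 7.4800
= 0.6122

0.6122


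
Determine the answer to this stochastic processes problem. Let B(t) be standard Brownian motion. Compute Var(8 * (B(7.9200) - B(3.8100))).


Var(alpha*(B(t)-B(s))) = alpha^2 * (t-s)
= 8^2 * (7.9200 - 3.8100)
= 64 * 4.1100
= 263.0400

263.0400


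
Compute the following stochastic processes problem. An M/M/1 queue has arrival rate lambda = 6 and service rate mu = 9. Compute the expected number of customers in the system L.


rho = 6/9 = 0.6667
L = rho/(1-rho)
= 0.6667/0.3333
= 2.0000

2.0000


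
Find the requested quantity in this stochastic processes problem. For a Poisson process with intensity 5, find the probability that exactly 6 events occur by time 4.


P(N(t)=k) = (lambda*t)^k * exp(-lambda*t) / k!
lambda*t = 20
= 20^6 * exp(-20) / 6!
= 64000000 * 2.0612e-09 / 720
= 1.8321e-04

1.8321e-04


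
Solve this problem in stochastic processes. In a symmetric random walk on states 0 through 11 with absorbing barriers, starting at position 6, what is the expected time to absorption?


For symmetric RW on 0,...,N with absorbing barriers, E(i) = i*(N-i)
E(6) = 6 * 5 = 30

30


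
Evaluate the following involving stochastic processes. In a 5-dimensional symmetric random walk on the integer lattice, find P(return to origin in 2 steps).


P(return in 2 steps) = P(reverse first step) = 1/(2d)
= 1/10
= 0.1000

0.1000


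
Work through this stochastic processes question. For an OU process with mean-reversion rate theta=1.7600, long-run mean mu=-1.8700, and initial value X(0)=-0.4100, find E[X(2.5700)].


E[X(t)] = mu + (X(0) - mu)*exp(-theta*t)
= -1.8700 + (-0.4100 - -1.8700)*exp(-1.7600*2.5700)
= -1.8700 + 1.4600 * 0.0109
= -1.8542

-1.8542


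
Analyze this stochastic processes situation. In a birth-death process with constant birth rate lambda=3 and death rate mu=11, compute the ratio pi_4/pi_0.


For birth-death process, pi_n/pi_0 = (lambda/mu)^n
= (3/11)^4
= 0.0055

0.0055


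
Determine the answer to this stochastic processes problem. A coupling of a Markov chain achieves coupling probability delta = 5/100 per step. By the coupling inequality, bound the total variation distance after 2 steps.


TV distance bound <= (1-delta)^n
= (1 - 0.0500)^2
= 0.9500^2
= 0.9025

0.9025


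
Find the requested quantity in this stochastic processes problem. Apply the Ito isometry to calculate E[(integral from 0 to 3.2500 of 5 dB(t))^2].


By Ito isometry: E[(int f dB)^2] = int f^2 dt
= 5^2 * 3.2500
= 25 * 3.2500 = 81.2500

81.2500


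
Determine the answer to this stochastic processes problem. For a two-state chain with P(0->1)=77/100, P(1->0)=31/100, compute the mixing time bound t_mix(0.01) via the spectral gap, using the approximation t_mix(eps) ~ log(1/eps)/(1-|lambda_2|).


lambda_2 = |1 - p01 - p10| = |1 - 0.7700 - 0.3100| = 0.0800
t_mix ~ log(1/eps)/(1 - |lambda_2|)
= log(100)/(1 - 0.0800) = 4.6052/0.9200
= 5.0056

5.0056


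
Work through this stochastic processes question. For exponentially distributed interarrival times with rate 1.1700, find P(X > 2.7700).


P(X > t) = exp(-lambda * t)
= exp(-1.1700 * 2.7700)
= exp(-3.2409) = 0.0391

0.0391


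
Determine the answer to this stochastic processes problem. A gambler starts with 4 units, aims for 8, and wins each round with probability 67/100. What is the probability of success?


Gambler's ruin formula:
r = q/p = 0.3300/0.6700 = 0.4925
P(win) = (1 - r^i)/(1 - r^N)
= (1 - 0.4925^4)/(1 - 0.4925^8)
= 0.9444

0.9444


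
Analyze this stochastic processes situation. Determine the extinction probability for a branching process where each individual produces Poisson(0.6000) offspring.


Since mu = 0.6000 <= 1, extinction probability = 1.

1.0000


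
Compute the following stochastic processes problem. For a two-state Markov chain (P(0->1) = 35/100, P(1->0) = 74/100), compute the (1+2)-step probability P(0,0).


P^3 = P^1 * P^2
Computing via matrix multiplication of the transition matrix.
Entry (0,0) of P^3 = 0.6787

0.6787


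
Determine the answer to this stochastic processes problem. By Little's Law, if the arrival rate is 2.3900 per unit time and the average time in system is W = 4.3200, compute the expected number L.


Little's Law: L = lambda * W
= 2.3900 * 4.3200
= 10.3248

10.3248


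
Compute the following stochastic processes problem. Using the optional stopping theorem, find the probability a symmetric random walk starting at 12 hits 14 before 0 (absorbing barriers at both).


By optional stopping theorem: E(M at tau) = M(0) = 12
P(hit 14)*14 + P(hit 0)*0 = 12
P(hit 14) = (12 - 0)/(14 - 0) = 6/7 = 0.8571

0.8571


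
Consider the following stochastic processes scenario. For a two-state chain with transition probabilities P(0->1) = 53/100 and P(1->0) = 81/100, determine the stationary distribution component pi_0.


Stationary distribution: pi_0 = p10/(p01+p10), pi_1 = p01/(p01+p10)
p01 = 0.5300, p10 = 0.8100
pi_0 = 0.6045

0.6045


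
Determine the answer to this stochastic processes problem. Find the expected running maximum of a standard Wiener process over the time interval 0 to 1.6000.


E(max B(s)) = sqrt(2t/pi)
= sqrt(2*1.6000/pi)
= sqrt(1.0186)
= 1.0093

1.0093


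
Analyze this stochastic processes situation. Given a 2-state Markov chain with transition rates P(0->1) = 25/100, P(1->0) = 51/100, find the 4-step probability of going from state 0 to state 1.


Computing P^4 by matrix multiplication.
P = [[0.7500, 0.2500], [0.5100, 0.4900]]
After raising P to the power 4:
P^4(0,1) = 0.3279

0.3279


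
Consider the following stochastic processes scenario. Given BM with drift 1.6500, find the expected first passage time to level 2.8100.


Expected first passage time = a/mu
= 2.8100/1.6500
= 1.7030

1.7030


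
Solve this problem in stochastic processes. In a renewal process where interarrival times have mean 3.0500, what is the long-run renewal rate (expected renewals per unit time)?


Long-run renewal rate = 1/E(X)
= 1/3.0500
= 0.3279

0.3279


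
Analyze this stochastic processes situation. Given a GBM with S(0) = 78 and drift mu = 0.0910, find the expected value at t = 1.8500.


E[S(t)] = S(0) * exp(mu * t)
= 78 * exp(0.0910 * 1.8500)
= 78 * 1.1834
= 92.3014

92.3014


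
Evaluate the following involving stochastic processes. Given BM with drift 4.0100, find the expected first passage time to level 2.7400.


Expected first passage time = a/mu
= 2.7400/4.0100
= 0.6833

0.6833


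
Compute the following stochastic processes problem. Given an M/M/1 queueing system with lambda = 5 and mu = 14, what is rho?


rho = lambda/mu
= 5/14
= 0.3571

0.3571


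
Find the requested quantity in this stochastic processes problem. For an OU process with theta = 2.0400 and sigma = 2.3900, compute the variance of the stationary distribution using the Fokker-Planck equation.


Stationary variance = sigma^2 / (2*theta)
= 2.3900^2 / (2*2.0400)
= 5.7121 / 4.0800
= 1.4000

1.4000


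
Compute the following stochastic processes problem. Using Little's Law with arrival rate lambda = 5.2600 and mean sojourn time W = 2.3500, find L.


Little's Law: L = lambda * W
= 5.2600 * 2.3500
= 12.3610

12.3610


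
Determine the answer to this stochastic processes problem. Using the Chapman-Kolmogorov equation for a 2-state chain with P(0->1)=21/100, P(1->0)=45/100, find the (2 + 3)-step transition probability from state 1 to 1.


P^5 = P^2 * P^3
Computing via matrix multiplication of the transition matrix.
Entry (1,1) of P^5 = 0.3213

0.3213


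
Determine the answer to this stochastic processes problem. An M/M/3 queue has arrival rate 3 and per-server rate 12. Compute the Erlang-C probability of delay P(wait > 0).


a = lambda/mu = 0.2500
rho = a/c = 0.0833
Erlang-C formula applied:
C(c,a) = 0.0022

0.0022


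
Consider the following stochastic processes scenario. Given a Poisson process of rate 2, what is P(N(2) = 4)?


P(N(t)=k) = (lambda*t)^k * exp(-lambda*t) / k!
lambda*t = 4
= 4^4 * exp(-4) / 4!
= 256 * 0.0183 / 24
= 0.1954

0.1954


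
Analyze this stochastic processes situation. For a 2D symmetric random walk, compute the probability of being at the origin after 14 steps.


P = C(14,7)^2 / 4^14
= 3432^2 / 268435456
= 11778624 / 268435456
= 0.0439

0.0439


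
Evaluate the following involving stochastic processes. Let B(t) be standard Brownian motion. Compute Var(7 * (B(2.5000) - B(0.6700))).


Var(alpha*(B(t)-B(s))) = alpha^2 * (t-s)
= 7^2 * (2.5000 - 0.6700)
= 49 * 1.8300
= 89.6700

89.6700


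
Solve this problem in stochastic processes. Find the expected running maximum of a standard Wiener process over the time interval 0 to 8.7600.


E(max B(s)) = sqrt(2t/pi)
= sqrt(2*8.7600/pi)
= sqrt(5.5768)
= 2.3615

2.3615


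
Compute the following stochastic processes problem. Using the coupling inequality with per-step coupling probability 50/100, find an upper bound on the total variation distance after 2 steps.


TV distance bound <= (1-delta)^n
= (1 - 0.5000)^2
= 0.5000^2
= 0.2500

0.2500


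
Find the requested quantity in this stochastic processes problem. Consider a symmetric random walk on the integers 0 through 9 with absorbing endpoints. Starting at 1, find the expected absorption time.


For symmetric RW on 0,...,N with absorbing barriers, E(i) = i*(N-i)
E(1) = 1 * 8 = 8

8


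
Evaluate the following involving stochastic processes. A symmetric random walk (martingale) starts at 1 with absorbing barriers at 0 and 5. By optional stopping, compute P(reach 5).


By optional stopping theorem: E(M at tau) = M(0) = 1
P(hit 5)*5 + P(hit 0)*0 = 1
P(hit 5) = (1 - 0)/(5 - 0) = 1/5 = 0.2000

0.2000


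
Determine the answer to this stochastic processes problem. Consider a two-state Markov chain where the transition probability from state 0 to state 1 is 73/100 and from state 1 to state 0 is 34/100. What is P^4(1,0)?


Computing P^4 by matrix multiplication.
P = [[0.2700, 0.7300], [0.3400, 0.6600]]
After raising P to the power 4:
P^4(1,0) = 0.3177

0.3177


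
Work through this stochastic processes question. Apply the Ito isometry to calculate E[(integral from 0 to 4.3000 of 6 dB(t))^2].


By Ito isometry: E[(int f dB)^2] = int f^2 dt
= 6^2 * 4.3000
= 36 * 4.3000 = 154.8000

154.8000


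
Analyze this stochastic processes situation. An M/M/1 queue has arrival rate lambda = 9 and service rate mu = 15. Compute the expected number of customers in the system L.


rho = 9/15 = 0.6000
L = rho/(1-rho)
= 0.6000/0.4000
= 1.5000

1.5000


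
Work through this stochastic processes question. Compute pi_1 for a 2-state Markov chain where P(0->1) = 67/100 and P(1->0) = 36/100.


Stationary distribution: pi_0 = p10/(p01+p10), pi_1 = p01/(p01+p10)
p01 = 0.6700, p10 = 0.3600
pi_1 = 0.6505

0.6505


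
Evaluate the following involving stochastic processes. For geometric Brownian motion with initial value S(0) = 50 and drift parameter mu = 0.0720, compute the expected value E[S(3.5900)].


E[S(t)] = S(0) * exp(mu * t)
= 50 * exp(0.0720 * 3.5900)
= 50 * 1.2950
= 64.7480

64.7480


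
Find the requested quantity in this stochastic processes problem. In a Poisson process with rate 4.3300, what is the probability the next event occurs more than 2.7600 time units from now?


P(X > t) = exp(-lambda * t)
= exp(-4.3300 * 2.7600)
= exp(-11.9508) = 6.4541e-06

6.4541e-06


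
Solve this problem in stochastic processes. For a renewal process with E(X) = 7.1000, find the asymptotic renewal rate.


Long-run renewal rate = 1/E(X)
= 1/7.1000
= 0.1408

0.1408


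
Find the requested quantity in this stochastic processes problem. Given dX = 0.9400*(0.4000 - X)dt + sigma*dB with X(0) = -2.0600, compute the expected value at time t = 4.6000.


E[X(t)] = mu + (X(0) - mu)*exp(-theta*t)
= 0.4000 + (-2.0600 - 0.4000)*exp(-0.9400*4.6000)
= 0.4000 + -2.4600 * 0.0132
= 0.3674

0.3674


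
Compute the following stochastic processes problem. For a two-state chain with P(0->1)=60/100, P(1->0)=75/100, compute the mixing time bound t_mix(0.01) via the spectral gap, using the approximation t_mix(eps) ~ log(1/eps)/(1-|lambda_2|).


lambda_2 = |1 - p01 - p10| = |1 - 0.6000 - 0.7500| = 0.3500
t_mix ~ log(1/eps)/(1 - |lambda_2|)
= log(100)/(1 - 0.3500) = 4.6052/0.6500
= 7.0849

7.0849


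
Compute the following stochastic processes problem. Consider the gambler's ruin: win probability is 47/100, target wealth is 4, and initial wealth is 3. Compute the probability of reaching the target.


Gambler's ruin formula:
r = q/p = 0.5300/0.4700 = 1.1277
P(win) = (1 - r^i)/(1 - r^N)
= (1 - 1.1277^3)/(1 - 1.1277^4)
= 0.7033

0.7033


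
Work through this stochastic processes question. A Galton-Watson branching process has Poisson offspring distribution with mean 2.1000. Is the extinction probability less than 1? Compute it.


Since mu = 2.1000 > 1, extinction prob q < 1.
Solve s = exp(mu*(s-1)) iteratively.
q = 0.1779

0.1779


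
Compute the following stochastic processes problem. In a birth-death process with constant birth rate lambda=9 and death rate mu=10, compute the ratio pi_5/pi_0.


For birth-death process, pi_n/pi_0 = (lambda/mu)^n
= (9/10)^5
= 0.5905

0.5905


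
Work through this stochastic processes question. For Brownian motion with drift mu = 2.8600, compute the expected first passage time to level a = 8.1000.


Expected first passage time = a/mu
= 8.1000/2.8600
= 2.8322

2.8322


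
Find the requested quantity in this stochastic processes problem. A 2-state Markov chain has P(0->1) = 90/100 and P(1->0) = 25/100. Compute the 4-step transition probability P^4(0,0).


Computing P^4 by matrix multiplication.
P = [[0.1000, 0.9000], [0.2500, 0.7500]]
After raising P to the power 4:
P^4(0,0) = 0.2178

0.2178


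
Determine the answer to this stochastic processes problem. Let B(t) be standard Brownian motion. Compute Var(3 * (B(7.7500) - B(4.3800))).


Var(alpha*(B(t)-B(s))) = alpha^2 * (t-s)
= 3^2 * (7.7500 - 4.3800)
= 9 * 3.3700
= 30.3300

30.3300


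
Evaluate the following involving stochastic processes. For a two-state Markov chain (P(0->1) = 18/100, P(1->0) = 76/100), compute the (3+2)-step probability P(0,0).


P^5 = P^3 * P^2
Computing via matrix multiplication of the transition matrix.
Entry (0,0) of P^5 = 0.8085

0.8085


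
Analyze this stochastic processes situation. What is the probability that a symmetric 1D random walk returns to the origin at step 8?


P(S(8) = 0) = C(8,4) / 4^4
= 70 / 256
= 0.2734

0.2734


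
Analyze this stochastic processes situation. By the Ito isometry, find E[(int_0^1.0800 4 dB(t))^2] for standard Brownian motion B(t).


By Ito isometry: E[(int f dB)^2] = int f^2 dt
= 4^2 * 1.0800
= 16 * 1.0800 = 17.2800

17.2800


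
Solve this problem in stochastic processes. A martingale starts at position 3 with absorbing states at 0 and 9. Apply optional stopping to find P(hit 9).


By optional stopping theorem: E(M at tau) = M(0) = 3
P(hit 9)*9 + P(hit 0)*0 = 3
P(hit 9) = (3 - 0)/(9 - 0) = 1/3 = 0.3333

0.3333


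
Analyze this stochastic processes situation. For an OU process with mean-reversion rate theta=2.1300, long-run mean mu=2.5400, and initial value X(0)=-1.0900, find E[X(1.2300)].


E[X(t)] = mu + (X(0) - mu)*exp(-theta*t)
= 2.5400 + (-1.0900 - 2.5400)*exp(-2.1300*1.2300)
= 2.5400 + -3.6300 * 0.0728
= 2.2757

2.2757


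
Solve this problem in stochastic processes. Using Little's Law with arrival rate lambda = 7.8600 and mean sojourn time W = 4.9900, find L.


Little's Law: L = lambda * W
= 7.8600 * 4.9900
= 39.2214

39.2214


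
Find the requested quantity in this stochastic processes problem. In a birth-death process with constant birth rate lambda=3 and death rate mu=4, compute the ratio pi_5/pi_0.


For birth-death process, pi_n/pi_0 = (lambda/mu)^n
= (3/4)^5
= 0.2373

0.2373


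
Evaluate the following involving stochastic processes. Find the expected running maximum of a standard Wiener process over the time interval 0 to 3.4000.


E(max B(s)) = sqrt(2t/pi)
= sqrt(2*3.4000/pi)
= sqrt(2.1645)
= 1.4712

1.4712


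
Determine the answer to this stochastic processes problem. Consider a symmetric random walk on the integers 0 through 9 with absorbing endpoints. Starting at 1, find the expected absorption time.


For symmetric RW on 0,...,N with absorbing barriers, E(i) = i*(N-i)
E(1) = 1 * 8 = 8

8


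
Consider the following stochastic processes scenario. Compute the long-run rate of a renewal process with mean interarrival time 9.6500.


Long-run renewal rate = 1/E(X)
= 1/9.6500
= 0.1036

0.1036


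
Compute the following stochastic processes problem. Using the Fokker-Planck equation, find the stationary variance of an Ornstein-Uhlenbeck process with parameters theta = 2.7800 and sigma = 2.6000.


Stationary variance = sigma^2 / (2*theta)
= 2.6000^2 / (2*2.7800)
= 6.7600 / 5.5600
= 1.2158

1.2158


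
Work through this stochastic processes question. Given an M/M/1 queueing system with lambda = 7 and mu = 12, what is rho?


rho = lambda/mu
= 7/12
= 0.5833

0.5833


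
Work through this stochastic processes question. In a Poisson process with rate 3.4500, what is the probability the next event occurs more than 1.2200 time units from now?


P(X > t) = exp(-lambda * t)
= exp(-3.4500 * 1.2200)
= exp(-4.2090) = 0.0149

0.0149


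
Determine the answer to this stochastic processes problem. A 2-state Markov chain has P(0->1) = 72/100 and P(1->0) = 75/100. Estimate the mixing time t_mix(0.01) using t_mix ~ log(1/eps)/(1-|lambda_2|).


lambda_2 = |1 - p01 - p10| = |1 - 0.7200 - 0.7500| = 0.4700
t_mix ~ log(1/eps)/(1 - |lambda_2|)
= log(100)/(1 - 0.4700) = 4.6052/0.5300
= 8.6890

8.6890


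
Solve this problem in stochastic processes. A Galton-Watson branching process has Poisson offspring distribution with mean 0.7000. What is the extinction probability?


Since mu = 0.7000 <= 1, extinction probability = 1.

1.0000


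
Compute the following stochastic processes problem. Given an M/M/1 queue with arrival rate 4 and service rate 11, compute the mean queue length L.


rho = 4/11 = 0.3636
L = rho/(1-rho)
= 0.3636/0.6364
= 0.5714

0.5714


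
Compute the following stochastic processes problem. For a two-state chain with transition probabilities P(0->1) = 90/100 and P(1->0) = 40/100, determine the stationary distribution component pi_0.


Stationary distribution: pi_0 = p10/(p01+p10), pi_1 = p01/(p01+p10)
p01 = 0.9000, p10 = 0.4000
pi_0 = 0.3077

0.3077


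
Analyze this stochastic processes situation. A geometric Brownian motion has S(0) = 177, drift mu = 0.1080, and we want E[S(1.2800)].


E[S(t)] = S(0) * exp(mu * t)
= 177 * exp(0.1080 * 1.2800)
= 177 * 1.1483
= 203.2404

203.2404


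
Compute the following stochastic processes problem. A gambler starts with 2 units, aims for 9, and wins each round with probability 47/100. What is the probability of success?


Gambler's ruin formula:
r = q/p = 0.5300/0.4700 = 1.1277
P(win) = (1 - r^i)/(1 - r^N)
= (1 - 1.1277^2)/(1 - 1.1277^9)
= 0.1394

0.1394


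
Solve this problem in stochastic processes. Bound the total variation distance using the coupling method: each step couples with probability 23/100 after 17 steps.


TV distance bound <= (1-delta)^n
= (1 - 0.2300)^17
= 0.7700^17
= 0.0118

0.0118


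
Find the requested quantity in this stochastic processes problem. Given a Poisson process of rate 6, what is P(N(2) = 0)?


P(N(t)=k) = (lambda*t)^k * exp(-lambda*t) / k!
lambda*t = 12
= 12^0 * exp(-12) / 0!
= 1 * 6.1442e-06 / 1
= 6.1442e-06

6.1442e-06


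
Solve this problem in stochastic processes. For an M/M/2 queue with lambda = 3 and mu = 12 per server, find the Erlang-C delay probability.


a = lambda/mu = 0.2500
rho = a/c = 0.1250
Erlang-C formula applied:
C(c,a) = 0.0278

0.0278


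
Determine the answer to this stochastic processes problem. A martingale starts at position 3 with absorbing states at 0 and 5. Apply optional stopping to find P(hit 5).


By optional stopping theorem: E(M at tau) = M(0) = 3
P(hit 5)*5 + P(hit 0)*0 = 3
P(hit 5) = (3 - 0)/(5 - 0) = 3/5 = 0.6000

0.6000


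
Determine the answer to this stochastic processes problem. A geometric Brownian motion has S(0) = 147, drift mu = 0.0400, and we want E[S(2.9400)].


E[S(t)] = S(0) * exp(mu * t)
= 147 * exp(0.0400 * 2.9400)
= 147 * 1.1248
= 165.3447

165.3447


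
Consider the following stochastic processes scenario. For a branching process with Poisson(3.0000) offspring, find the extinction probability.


Since mu = 3.0000 > 1, extinction prob q < 1.
Solve s = exp(mu*(s-1)) iteratively.
q = 0.0595

0.0595


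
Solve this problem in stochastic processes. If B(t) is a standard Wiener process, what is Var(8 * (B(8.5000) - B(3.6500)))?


Var(alpha*(B(t)-B(s))) = alpha^2 * (t-s)
= 8^2 * (8.5000 - 3.6500)
= 64 * 4.8500
= 310.4000

310.4000


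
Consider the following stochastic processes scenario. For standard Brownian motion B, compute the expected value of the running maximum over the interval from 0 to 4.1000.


E(max B(s)) = sqrt(2t/pi)
= sqrt(2*4.1000/pi)
= sqrt(2.6101)
= 1.6156

1.6156


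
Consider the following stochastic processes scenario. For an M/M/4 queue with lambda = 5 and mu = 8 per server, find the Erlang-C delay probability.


a = lambda/mu = 0.6250
rho = a/c = 0.1562
Erlang-C formula applied:
C(c,a) = 0.0040

0.0040


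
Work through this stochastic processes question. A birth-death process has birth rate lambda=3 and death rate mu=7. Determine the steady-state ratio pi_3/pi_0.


For birth-death process, pi_n/pi_0 = (lambda/mu)^n
= (3/7)^3
= 0.0787

0.0787


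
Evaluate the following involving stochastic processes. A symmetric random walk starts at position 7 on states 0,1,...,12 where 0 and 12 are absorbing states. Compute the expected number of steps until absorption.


For symmetric RW on 0,...,N with absorbing barriers, E(i) = i*(N-i)
E(7) = 7 * 5 = 35

35


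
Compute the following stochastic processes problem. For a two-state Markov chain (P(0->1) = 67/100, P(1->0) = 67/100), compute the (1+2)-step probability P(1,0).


P^3 = P^1 * P^2
Computing via matrix multiplication of the transition matrix.
Entry (1,0) of P^3 = 0.5197

0.5197


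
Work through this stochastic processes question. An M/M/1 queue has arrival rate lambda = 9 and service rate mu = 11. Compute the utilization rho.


rho = lambda/mu
= 9/11
= 0.8182

0.8182


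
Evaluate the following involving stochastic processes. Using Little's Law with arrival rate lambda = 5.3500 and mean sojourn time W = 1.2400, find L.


Little's Law: L = lambda * W
= 5.3500 * 1.2400
= 6.6340

6.6340


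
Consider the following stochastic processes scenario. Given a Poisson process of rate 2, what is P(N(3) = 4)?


P(N(t)=k) = (lambda*t)^k * exp(-lambda*t) / k!
lambda*t = 6
= 6^4 * exp(-6) / 4!
= 1296 * 0.0025 / 24
= 0.1339

0.1339


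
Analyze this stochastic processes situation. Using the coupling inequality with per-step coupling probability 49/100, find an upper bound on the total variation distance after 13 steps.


TV distance bound <= (1-delta)^n
= (1 - 0.4900)^13
= 0.5100^13
= 1.5791e-04

1.5791e-04


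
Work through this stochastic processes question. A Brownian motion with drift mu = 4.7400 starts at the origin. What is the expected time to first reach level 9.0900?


Expected first passage time = a/mu
= 9.0900/4.7400
= 1.9177

1.9177


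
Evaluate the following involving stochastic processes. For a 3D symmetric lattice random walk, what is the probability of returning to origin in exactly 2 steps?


P(return in 2 steps) = P(reverse first step) = 1/(2d)
= 1/6
= 0.1667

0.1667


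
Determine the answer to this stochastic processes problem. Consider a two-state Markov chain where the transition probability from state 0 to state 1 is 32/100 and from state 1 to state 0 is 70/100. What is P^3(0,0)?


Computing P^3 by matrix multiplication.
P = [[0.6800, 0.3200], [0.7000, 0.3000]]
After raising P to the power 3:
P^3(0,0) = 0.6863

0.6863


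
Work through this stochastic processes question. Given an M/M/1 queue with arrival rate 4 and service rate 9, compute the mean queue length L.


rho = 4/9 = 0.4444
L = rho/(1-rho)
= 0.4444/0.5556
= 0.8000

0.8000


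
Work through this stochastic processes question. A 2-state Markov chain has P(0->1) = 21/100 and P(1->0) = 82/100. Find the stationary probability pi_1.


Stationary distribution: pi_0 = p10/(p01+p10), pi_1 = p01/(p01+p10)
p01 = 0.2100, p10 = 0.8200
pi_1 = 0.2039

0.2039


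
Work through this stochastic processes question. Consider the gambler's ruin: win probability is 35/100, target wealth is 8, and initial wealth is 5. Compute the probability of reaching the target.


Gambler's ruin formula:
r = q/p = 0.6500/0.3500 = 1.8571
P(win) = (1 - r^i)/(1 - r^N)
= (1 - 1.8571^5)/(1 - 1.8571^8)
= 0.1501

0.1501


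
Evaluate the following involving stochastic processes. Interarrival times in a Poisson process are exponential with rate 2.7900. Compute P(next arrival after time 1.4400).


P(X > t) = exp(-lambda * t)
= exp(-2.7900 * 1.4400)
= exp(-4.0176) = 0.0180

0.0180


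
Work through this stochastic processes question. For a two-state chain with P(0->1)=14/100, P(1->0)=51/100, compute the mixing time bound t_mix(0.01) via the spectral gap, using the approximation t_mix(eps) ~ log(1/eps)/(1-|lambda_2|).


lambda_2 = |1 - p01 - p10| = |1 - 0.1400 - 0.5100| = 0.3500
t_mix ~ log(1/eps)/(1 - |lambda_2|)
= log(100)/(1 - 0.3500) = 4.6052/0.6500
= 7.0849

7.0849


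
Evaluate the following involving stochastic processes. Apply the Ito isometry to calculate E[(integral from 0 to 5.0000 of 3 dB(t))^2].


By Ito isometry: E[(int f dB)^2] = int f^2 dt
= 3^2 * 5.0000
= 9 * 5.0000 = 45.0000

45.0000


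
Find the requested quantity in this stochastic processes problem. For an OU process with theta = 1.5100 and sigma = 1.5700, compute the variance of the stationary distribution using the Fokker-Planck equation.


Stationary variance = sigma^2 / (2*theta)
= 1.5700^2 / (2*1.5100)
= 2.4649 / 3.0200
= 0.8162

0.8162


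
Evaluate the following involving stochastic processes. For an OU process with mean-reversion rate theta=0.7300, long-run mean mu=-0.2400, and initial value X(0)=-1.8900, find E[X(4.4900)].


E[X(t)] = mu + (X(0) - mu)*exp(-theta*t)
= -0.2400 + (-1.8900 - -0.2400)*exp(-0.7300*4.4900)
= -0.2400 + -1.6500 * 0.0377
= -0.3022

-0.3022


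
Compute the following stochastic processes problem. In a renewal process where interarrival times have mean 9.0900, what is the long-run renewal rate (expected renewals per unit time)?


Long-run renewal rate = 1/E(X)
= 1/9.0900
= 0.1100

0.1100


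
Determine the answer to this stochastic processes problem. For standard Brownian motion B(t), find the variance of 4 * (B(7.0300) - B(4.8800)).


Var(alpha*(B(t)-B(s))) = alpha^2 * (t-s)
= 4^2 * (7.0300 - 4.8800)
= 16 * 2.1500
= 34.4000

34.4000


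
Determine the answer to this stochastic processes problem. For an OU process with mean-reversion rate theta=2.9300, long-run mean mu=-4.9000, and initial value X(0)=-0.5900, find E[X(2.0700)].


E[X(t)] = mu + (X(0) - mu)*exp(-theta*t)
= -4.9000 + (-0.5900 - -4.9000)*exp(-2.9300*2.0700)
= -4.9000 + 4.3100 * 0.0023
= -4.8900

-4.8900


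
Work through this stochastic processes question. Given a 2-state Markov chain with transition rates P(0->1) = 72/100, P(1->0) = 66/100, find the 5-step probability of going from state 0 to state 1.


Computing P^5 by matrix multiplication.
P = [[0.2800, 0.7200], [0.6600, 0.3400]]
After raising P to the power 5:
P^5(0,1) = 0.5259

0.5259


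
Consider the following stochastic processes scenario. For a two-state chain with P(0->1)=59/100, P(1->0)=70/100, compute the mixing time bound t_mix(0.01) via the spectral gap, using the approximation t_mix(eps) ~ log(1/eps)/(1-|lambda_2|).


lambda_2 = |1 - p01 - p10| = |1 - 0.5900 - 0.7000| = 0.2900
t_mix ~ log(1/eps)/(1 - |lambda_2|)
= log(100)/(1 - 0.2900) = 4.6052/0.7100
= 6.4862

6.4862


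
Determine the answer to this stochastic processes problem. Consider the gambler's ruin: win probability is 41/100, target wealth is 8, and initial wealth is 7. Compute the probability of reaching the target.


Gambler's ruin formula:
r = q/p = 0.5900/0.4100 = 1.4390
P(win) = (1 - r^i)/(1 - r^N)
= (1 - 1.4390^7)/(1 - 1.4390^8)
= 0.6774

0.6774


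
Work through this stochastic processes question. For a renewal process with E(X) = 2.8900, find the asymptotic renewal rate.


Long-run renewal rate = 1/E(X)
= 1/2.8900
= 0.3460

0.3460


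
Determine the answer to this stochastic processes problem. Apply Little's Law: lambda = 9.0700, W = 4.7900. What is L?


Little's Law: L = lambda * W
= 9.0700 * 4.7900
= 43.4453

43.4453


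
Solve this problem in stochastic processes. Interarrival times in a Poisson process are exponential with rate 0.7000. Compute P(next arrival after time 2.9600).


P(X > t) = exp(-lambda * t)
= exp(-0.7000 * 2.9600)
= exp(-2.0720) = 0.1259

0.1259


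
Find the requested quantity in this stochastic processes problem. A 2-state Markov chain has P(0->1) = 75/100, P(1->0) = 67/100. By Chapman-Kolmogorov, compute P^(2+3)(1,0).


P^5 = P^2 * P^3
Computing via matrix multiplication of the transition matrix.
Entry (1,0) of P^5 = 0.4780

0.4780


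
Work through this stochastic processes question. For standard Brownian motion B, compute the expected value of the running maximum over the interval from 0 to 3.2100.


E(max B(s)) = sqrt(2t/pi)
= sqrt(2*3.2100/pi)
= sqrt(2.0435)
= 1.4295

1.4295


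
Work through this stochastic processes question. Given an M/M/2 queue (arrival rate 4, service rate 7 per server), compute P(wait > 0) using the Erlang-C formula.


a = lambda/mu = 0.5714
rho = a/c = 0.2857
Erlang-C formula applied:
C(c,a) = 0.1270

0.1270


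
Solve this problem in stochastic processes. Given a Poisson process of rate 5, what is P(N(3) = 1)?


P(N(t)=k) = (lambda*t)^k * exp(-lambda*t) / k!
lambda*t = 15
= 15^1 * exp(-15) / 1!
= 15 * 3.0590e-07 / 1
= 4.5885e-06

4.5885e-06


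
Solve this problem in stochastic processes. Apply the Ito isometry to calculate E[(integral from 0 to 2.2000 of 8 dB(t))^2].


By Ito isometry: E[(int f dB)^2] = int f^2 dt
= 8^2 * 2.2000
= 64 * 2.2000 = 140.8000

140.8000


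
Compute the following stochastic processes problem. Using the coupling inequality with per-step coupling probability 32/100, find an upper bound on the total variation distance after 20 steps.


TV distance bound <= (1-delta)^n
= (1 - 0.3200)^20
= 0.6800^20
= 4.4687e-04

4.4687e-04


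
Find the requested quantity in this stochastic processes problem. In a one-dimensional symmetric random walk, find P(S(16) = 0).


P(S(16) = 0) = C(16,8) / 4^8
= 12870 / 65536
= 0.1964

0.1964


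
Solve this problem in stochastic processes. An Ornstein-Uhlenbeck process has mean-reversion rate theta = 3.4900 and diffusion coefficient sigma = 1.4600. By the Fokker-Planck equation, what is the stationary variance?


Stationary variance = sigma^2 / (2*theta)
= 1.4600^2 / (2*3.4900)
= 2.1316 / 6.9800
= 0.3054

0.3054


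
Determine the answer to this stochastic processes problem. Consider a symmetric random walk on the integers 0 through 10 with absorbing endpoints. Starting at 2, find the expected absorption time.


For symmetric RW on 0,...,N with absorbing barriers, E(i) = i*(N-i)
E(2) = 2 * 8 = 16

16


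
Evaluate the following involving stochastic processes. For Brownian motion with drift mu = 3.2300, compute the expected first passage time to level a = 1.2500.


Expected first passage time = a/mu
= 1.2500/3.2300
= 0.3870

0.3870


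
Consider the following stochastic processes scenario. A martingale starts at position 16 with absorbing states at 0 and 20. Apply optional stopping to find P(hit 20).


By optional stopping theorem: E(M at tau) = M(0) = 16
P(hit 20)*20 + P(hit 0)*0 = 16
P(hit 20) = (16 - 0)/(20 - 0) = 4/5 = 0.8000

0.8000
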